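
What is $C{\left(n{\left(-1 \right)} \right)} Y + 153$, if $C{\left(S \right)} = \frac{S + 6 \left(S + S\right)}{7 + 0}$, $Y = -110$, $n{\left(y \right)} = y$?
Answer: $\frac{2501}{7} \approx 357.29$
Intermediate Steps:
$C{\left(S \right)} = \frac{13 S}{7}$ ($C{\left(S \right)} = \frac{S + 6 \cdot 2 S}{7} = \left(S + 12 S\right) \frac{1}{7} = 13 S \frac{1}{7} = \frac{13 S}{7}$)
$C{\left(n{\left(-1 \right)} \right)} Y + 153 = \frac{13}{7} \left(-1\right) \left(-110\right) + 153 = \left(- \frac{13}{7}\right) \left(-110\right) + 153 = \frac{1430}{7} + 153 = \frac{2501}{7}$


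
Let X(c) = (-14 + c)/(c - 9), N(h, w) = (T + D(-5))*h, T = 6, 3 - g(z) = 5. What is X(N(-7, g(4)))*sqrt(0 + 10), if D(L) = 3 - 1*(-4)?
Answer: 21*sqrt(10)/20 ≈ 3.3204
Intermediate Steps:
D(L) = 7 (D(L) = 3 + 4 = 7)
g(z) = -2 (g(z) = 3 - 1*5 = 3 - 5 = -2)
N(h, w) = 13*h (N(h, w) = (6 + 7)*h = 13*h)
X(c) = (-14 + c)/(-9 + c)
X(N(-7, g(4)))*sqrt(0 + 10) = ((-14 + 13*(-7))/(-9 + 13*(-7)))*sqrt(0 + 10) = ((-14 - 91)/(-9 - 91))*sqrt(10) = (-105/(-100))*sqrt(10) = (-1/100*(-105))*sqrt(10) = 21*sqrt(10)/20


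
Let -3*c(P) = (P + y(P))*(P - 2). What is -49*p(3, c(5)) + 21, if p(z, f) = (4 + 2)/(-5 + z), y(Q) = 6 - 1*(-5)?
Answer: 168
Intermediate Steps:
y(Q) = 11 (y(Q) = 6 + 5 = 11)
c(P) = -(-2 + P)*(11 + P)/3 (c(P) = -(P + 11)*(P - 2)/3 = -(11 + P)*(-2 + P)/3 = -(-2 + P)*(11 + P)/3)
p(z, f) = 6/(-5 + z)
-49*p(3, c(5)) + 21 = -294/(-5 + 3) + 21 = -294/(-2) + 21 = -294*(-1)/2 + 21 = -49*(-3) + 21 = 147 + 21 = 168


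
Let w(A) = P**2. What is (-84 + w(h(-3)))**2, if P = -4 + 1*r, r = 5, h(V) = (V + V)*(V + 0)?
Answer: 6889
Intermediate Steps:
h(V) = 2*V**2 (h(V) = (2*V)*V = 2*V**2)
P = 1 (P = -4 + 1*5 = -4 + 5 = 1)
w(A) = 1 (w(A) = 1**2 = 1)
(-84 + w(h(-3)))**2 = (-84 + 1)**2 = (-83)**2 = 6889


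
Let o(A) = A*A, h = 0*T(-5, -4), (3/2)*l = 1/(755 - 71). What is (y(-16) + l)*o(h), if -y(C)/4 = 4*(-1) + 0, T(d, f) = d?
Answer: 0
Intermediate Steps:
l = 1/1026 (l = 2/(3*(755 - 71)) = (⅔)/684 = (⅔)*(1/684) = 1/1026 ≈ 0.00097466)
y(C) = 16 (y(C) = -4*(4*(-1) + 0) = -4*(-4 + 0) = -4*(-4) = 16)
h = 0 (h = 0*(-5) = 0)
o(A) = A²
(y(-16) + l)*o(h) = (16 + 1/1026)*0² = (16417/1026)*0 = 0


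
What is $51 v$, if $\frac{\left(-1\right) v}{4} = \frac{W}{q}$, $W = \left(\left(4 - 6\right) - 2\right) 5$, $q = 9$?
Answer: $\frac{1360}{3} \approx 453.33$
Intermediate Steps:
$W = -20$ ($W = \left(\left(4 - 6\right) + \left(-4 + 2\right)\right) 5 = \left(-2 - 2\right) 5 = \left(-4\right) 5 = -20$)
$v = \frac{80}{9}$ ($v = - 4 \left(- \frac{20}{9}\right) = - 4 \left(\left(-20\right) \frac{1}{9}\right) = \left(-4\right) \left(- \frac{20}{9}\right) = \frac{80}{9} \approx 8.8889$)
$51 v = 51 \cdot \frac{80}{9} = \frac{1360}{3}$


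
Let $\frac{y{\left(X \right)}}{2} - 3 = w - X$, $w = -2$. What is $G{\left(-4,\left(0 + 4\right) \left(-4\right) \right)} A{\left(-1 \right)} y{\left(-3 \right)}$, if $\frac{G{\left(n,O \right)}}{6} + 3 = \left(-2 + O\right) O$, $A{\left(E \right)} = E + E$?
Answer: $-27360$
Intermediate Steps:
$A{\left(E \right)} = 2 E$
$G{\left(n,O \right)} = -18 + 6 O \left(-2 + O\right)$ ($G{\left(n,O \right)} = -18 + 6 \left(-2 + O\right) O = -18 + 6 O \left(-2 + O\right)$)
$y{\left(X \right)} = 2 - 2 X$ ($y{\left(X \right)} = 6 + 2 \left(-2 - X\right) = 6 - \left(4 + 2 X\right) = 2 - 2 X$)
$G{\left(-4,\left(0 + 4\right) \left(-4\right) \right)} A{\left(-1 \right)} y{\left(-3 \right)} = \left(-18 - 12 \left(0 + 4\right) \left(-4\right) + 6 \left(\left(0 + 4\right) \left(-4\right)\right)^{2}\right) 2 \left(-1\right) \left(2 - -6\right) = \left(-18 - 12 \cdot 4 \left(-4\right) + 6 \left(4 \left(-4\right)\right)^{2}\right) \left(-2\right) \left(2 + 6\right) = \left(-18 - -192 + 6 \left(-16\right)^{2}\right) \left(-2\right) 8 = \left(-18 + 192 + 6 \cdot 256\right) \left(-2\right) 8 = \left(-18 + 192 + 1536\right) \left(-2\right) 8 = 1710 \left(-2\right) 8 = \left(-3420\right) 8 = -27360$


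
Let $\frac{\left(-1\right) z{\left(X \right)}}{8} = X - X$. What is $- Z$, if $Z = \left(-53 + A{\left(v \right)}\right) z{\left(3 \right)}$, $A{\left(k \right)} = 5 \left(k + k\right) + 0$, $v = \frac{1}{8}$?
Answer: $0$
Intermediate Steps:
$v = \frac{1}{8} \approx 0.125$
$z{\left(X \right)} = 0$ ($z{\left(X \right)} = - 8 \left(X - X\right) = \left(-8\right) 0 = 0$)
$A{\left(k \right)} = 10 k$ ($A{\left(k \right)} = 5 \cdot 2 k + 0 = 10 k + 0 = 10 k$)
$Z = 0$ ($Z = \left(-53 + 10 \cdot \frac{1}{8}\right) 0 = \left(-53 + \frac{5}{4}\right) 0 = \left(- \frac{207}{4}\right) 0 = 0$)
$- Z = \left(-1\right) 0 = 0$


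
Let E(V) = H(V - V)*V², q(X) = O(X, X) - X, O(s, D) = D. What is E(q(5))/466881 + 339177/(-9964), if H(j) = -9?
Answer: -339177/9964 ≈ -34.040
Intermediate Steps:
q(X) = 0 (q(X) = X - X = 0)
E(V) = -9*V²
E(q(5))/466881 + 339177/(-9964) = -9*0²/466881 + 339177/(-9964) = -9*0*(1/466881) + 339177*(-1/9964) = 0*(1/466881) - 339177/9964 = 0 - 339177/9964 = -339177/9964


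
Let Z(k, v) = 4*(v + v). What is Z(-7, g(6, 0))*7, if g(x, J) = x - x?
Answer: 0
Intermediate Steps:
g(x, J) = 0
Z(k, v) = 8*v (Z(k, v) = 4*(2*v) = 8*v)
Z(-7, g(6, 0))*7 = (8*0)*7 = 0*7 = 0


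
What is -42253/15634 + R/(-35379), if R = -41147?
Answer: -851576689/553115286 ≈ -1.5396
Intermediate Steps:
-42253/15634 + R/(-35379) = -42253/15634 - 41147/(-35379) = -42253*1/15634 - 41147*(-1/35379) = -42253/15634 + 41147/35379 = -851576689/553115286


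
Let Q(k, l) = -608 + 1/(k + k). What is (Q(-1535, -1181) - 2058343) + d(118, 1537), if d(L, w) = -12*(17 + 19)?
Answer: -6322305811/3070 ≈ -2.0594e+6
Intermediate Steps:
Q(k, l) = -608 + 1/(2*k)
d(L, w) = -432 (d(L, w) = -12*36 = -432)
(Q(-1535, -1181) - 2058343) + d(118, 1537) = ((-608 + (½)/(-1535)) - 2058343) - 432 = ((-608 + (½)*(-1/1535)) - 2058343) - 432 = ((-608 - 1/3070) - 2058343) - 432 = (-1866561/3070 - 2058343) - 432 = -6320979571/3070 - 432 = -6322305811/3070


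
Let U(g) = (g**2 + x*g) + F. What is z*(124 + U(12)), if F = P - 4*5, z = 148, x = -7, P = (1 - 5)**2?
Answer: 26640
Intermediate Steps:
P = 16 (P = (-4)**2 = 16)
F = -4 (F = 16 - 4*5 = 16 - 20 = -4)
U(g) = -4 + g**2 - 7*g (U(g) = (g**2 - 7*g) - 4 = -4 + g**2 - 7*g)
z*(124 + U(12)) = 148*(124 + (-4 + 12**2 - 7*12)) = 148*(124 + (-4 + 144 - 84)) = 148*(124 + 56) = 148*180 = 26640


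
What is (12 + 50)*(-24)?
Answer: -1488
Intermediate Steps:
(12 + 50)*(-24) = 62*(-24) = -1488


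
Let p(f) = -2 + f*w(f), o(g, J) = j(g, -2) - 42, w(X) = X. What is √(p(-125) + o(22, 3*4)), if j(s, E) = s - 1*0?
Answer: √15603 ≈ 124.91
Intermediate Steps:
j(s, E) = s (j(s, E) = s + 0 = s)
o(g, J) = -42 + g (o(g, J) = g - 42 = -42 + g)
p(f) = -2 + f² (p(f) = -2 + f*f = -2 + f²)
√(p(-125) + o(22, 3*4)) = √((-2 + (-125)²) + (-42 + 22)) = √((-2 + 15625) - 20) = √(15623 - 20) = √15603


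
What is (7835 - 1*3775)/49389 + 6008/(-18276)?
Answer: -18544046/75219447 ≈ -0.24653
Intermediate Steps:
(7835 - 1*3775)/49389 + 6008/(-18276) = (7835 - 3775)*(1/49389) + 6008*(-1/18276) = 4060*(1/49389) - 1502/4569 = 4060/49389 - 1502/4569 = -18544046/75219447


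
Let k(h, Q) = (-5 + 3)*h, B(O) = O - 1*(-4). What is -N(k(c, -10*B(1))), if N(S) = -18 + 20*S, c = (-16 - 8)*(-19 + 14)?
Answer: 4818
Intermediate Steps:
c = 120 (c = -24*(-5) = 120)
B(O) = 4 + O (B(O) = O + 4 = 4 + O)
k(h, Q) = -2*h
-N(k(c, -10*B(1))) = -(-18 + 20*(-2*120)) = -(-18 + 20*(-240)) = -(-18 - 4800) = -1*(-4818) = 4818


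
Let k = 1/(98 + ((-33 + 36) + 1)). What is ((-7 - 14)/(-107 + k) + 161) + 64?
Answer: 351081/1559 ≈ 225.20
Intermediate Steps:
k = 1/102 (k = 1/(98 + (3 + 1)) = 1/(98 + 4) = 1/102 ≈ 0.0098039)
((-7 - 14)/(-107 + k) + 161) + 64 = ((-7 - 14)/(-107 + 1/102) + 161) + 64 = (-21/(-10913/102) + 161) + 64 = (-21*(-102/10913) + 161) + 64 = (306/1559 + 161) + 64 = 251305/1559 + 64 = 351081/1559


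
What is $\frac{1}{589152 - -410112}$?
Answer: $\frac{1}{999264} \approx 1.0007 \cdot 10^{-6}$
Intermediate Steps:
$\frac{1}{589152 - -410112} = \frac{1}{589152 + 410112} = \frac{1}{999264}$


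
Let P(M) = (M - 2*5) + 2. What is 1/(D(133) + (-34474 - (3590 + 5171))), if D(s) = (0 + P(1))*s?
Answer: -1/44166 ≈ -2.2642e-5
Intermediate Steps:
P(M) = -8 + M (P(M) = (M - 10) + 2 = (-10 + M) + 2 = -8 + M)
D(s) = -7*s (D(s) = (0 + (-8 + 1))*s = (0 - 7)*s = -7*s)
1/(D(133) + (-34474 - (3590 + 5171))) = 1/(-7*133 + (-34474 - (3590 + 5171))) = 1/(-931 + (-34474 - 1*8761)) = 1/(-931 + (-34474 - 8761)) = 1/(-931 - 43235) = 1/(-44166) = -1/44166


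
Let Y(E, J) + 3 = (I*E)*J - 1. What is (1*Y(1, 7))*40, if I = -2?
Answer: -720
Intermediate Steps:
Y(E, J) = -4 - 2*E*J (Y(E, J) = -3 + ((-2*E)*J - 1) = -3 + (-2*E*J - 1) = -3 + (-1 - 2*E*J) = -4 - 2*E*J)
(1*Y(1, 7))*40 = (1*(-4 - 2*1*7))*40 = (1*(-4 - 14))*40 = (1*(-18))*40 = -18*40 = -720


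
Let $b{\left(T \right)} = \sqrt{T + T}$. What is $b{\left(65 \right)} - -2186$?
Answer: $2186 + \sqrt{130} \approx 2197.4$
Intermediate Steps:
$b{\left(T \right)} = \sqrt{2} \sqrt{T}$ ($b{\left(T \right)} = \sqrt{2 T} = \sqrt{2} \sqrt{T}$)
$b{\left(65 \right)} - -2186 = \sqrt{2} \sqrt{65} - -2186 = \sqrt{130} + 2186 = 2186 + \sqrt{130}$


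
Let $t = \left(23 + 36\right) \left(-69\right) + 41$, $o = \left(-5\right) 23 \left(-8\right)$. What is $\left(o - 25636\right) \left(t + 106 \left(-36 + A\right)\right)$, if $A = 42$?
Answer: $83886104$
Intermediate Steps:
$o = 920$ ($o = \left(-115\right) \left(-8\right) = 920$)
$t = -4030$ ($t = 59 \left(-69\right) + 41 = -4071 + 41 = -4030$)
$\left(o - 25636\right) \left(t + 106 \left(-36 + A\right)\right) = \left(920 - 25636\right) \left(-4030 + 106 \left(-36 + 42\right)\right) = \left(920 - 25636\right) \left(-4030 + 106 \cdot 6\right) = - 24716 \left(-4030 + 636\right) = \left(-24716\right) \left(-3394\right) = 83886104$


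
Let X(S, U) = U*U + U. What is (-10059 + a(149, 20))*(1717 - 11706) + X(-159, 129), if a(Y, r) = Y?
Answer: 99007760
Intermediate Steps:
X(S, U) = U + U**2 (X(S, U) = U**2 + U = U + U**2)
(-10059 + a(149, 20))*(1717 - 11706) + X(-159, 129) = (-10059 + 149)*(1717 - 11706) + 129*(1 + 129) = -9910*(-9989) + 129*130 = 98990990 + 16770 = 99007760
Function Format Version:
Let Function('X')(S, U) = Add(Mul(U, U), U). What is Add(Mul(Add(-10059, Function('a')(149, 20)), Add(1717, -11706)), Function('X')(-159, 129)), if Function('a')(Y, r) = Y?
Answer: 99007760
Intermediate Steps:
Function('X')(S, U) = Add(U, Pow(U, 2)) (Function('X')(S, U) = Add(Pow(U, 2), U) = Add(U, Pow(U, 2)))
Add(Mul(Add(-10059, Function('a')(149, 20)), Add(1717, -11706)), Function('X')(-159, 129)) = Add(Mul(Add(-10059, 149), Add(1717, -11706)), Mul(129, Add(1, 129))) = Add(Mul(-9910, -9989), Mul(129, 130)) = Add(98990990, 16770) = 99007760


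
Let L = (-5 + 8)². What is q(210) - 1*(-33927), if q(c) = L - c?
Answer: 33726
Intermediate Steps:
L = 9 (L = 3² = 9)
q(c) = 9 - c
q(210) - 1*(-33927) = (9 - 1*210) - 1*(-33927) = (9 - 210) + 33927 = -201 + 33927 = 33726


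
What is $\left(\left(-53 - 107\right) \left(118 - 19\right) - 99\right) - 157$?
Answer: $-16096$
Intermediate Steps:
$\left(\left(-53 - 107\right) \left(118 - 19\right) - 99\right) - 157 = \left(\left(-160\right) 99 - 99\right) - 157 = \left(-15840 - 99\right) - 157 = -15939 - 157 = -16096$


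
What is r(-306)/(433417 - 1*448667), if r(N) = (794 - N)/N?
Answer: 11/46665 ≈ 0.00023572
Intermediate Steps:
r(N) = (794 - N)/N
r(-306)/(433417 - 1*448667) = ((794 - 1*(-306))/(-306))/(433417 - 1*448667) = (-(794 + 306)/306)/(433417 - 448667) = -1/306*1100/(-15250) = -550/153*(-1/15250) = 11/46665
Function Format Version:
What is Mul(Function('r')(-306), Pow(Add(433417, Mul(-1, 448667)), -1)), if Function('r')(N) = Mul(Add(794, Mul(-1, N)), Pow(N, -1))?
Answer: Rational(11, 46665) ≈ 0.00023572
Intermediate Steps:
Function('r')(N) = Mul(Pow(N, -1), Add(794, Mul(-1, N)))
Mul(Function('r')(-306), Pow(Add(433417, Mul(-1, 448667)), -1)) = Mul(Mul(Pow(-306, -1), Add(794, Mul(-1, -306))), Pow(Add(433417, Mul(-1, 448667)), -1)) = Mul(Mul(Rational(-1, 306), Add(794, 306)), Pow(Add(433417, -448667), -1)) = Mul(Mul(Rational(-1, 306), 1100), Pow(-15250, -1)) = Mul(Rational(-550, 153), Rational(-1, 15250)) = Rational(11, 46665)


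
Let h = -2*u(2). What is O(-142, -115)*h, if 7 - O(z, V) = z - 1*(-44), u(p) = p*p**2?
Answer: -1680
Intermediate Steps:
u(p) = p**3
O(z, V) = -37 - z (O(z, V) = 7 - (z - 1*(-44)) = 7 - (z + 44) = 7 - (44 + z) = 7 + (-44 - z) = -37 - z)
h = -16 (h = -2*2**3 = -2*8 = -16)
O(-142, -115)*h = (-37 - 1*(-142))*(-16) = (-37 + 142)*(-16) = 105*(-16) = -1680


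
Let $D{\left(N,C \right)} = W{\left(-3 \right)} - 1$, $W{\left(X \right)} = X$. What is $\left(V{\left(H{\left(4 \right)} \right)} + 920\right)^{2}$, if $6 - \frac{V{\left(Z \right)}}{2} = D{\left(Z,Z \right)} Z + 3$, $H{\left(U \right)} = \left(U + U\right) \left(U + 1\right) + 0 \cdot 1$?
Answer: $1552516$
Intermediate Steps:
$D{\left(N,C \right)} = -4$ ($D{\left(N,C \right)} = -3 - 1 = -4$)
$H{\left(U \right)} = 2 U \left(1 + U\right)$ ($H{\left(U \right)} = 2 U \left(1 + U\right) + 0 = 2 U \left(1 + U\right)$)
$V{\left(Z \right)} = 6 + 8 Z$ ($V{\left(Z \right)} = 12 - 2 \left(- 4 Z + 3\right) = 12 - 2 \left(3 - 4 Z\right) = 12 + \left(-6 + 8 Z\right) = 6 + 8 Z$)
$\left(V{\left(H{\left(4 \right)} \right)} + 920\right)^{2} = \left(\left(6 + 8 \cdot 2 \cdot 4 \left(1 + 4\right)\right) + 920\right)^{2} = \left(\left(6 + 8 \cdot 2 \cdot 4 \cdot 5\right) + 920\right)^{2} = \left(\left(6 + 8 \cdot 40\right) + 920\right)^{2} = \left(\left(6 + 320\right) + 920\right)^{2} = \left(326 + 920\right)^{2} = 1246^{2} = 1552516$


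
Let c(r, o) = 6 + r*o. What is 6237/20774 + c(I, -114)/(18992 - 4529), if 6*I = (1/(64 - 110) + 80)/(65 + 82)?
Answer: 152340468094/507918098961 ≈ 0.29993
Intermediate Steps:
I = 3679/40572 (I = ((1/(64 - 110) + 80)/(65 + 82))/6 = ((1/(-46) + 80)/147)/6 = ((-1/46 + 80)*(1/147))/6 = ((3679/46)*(1/147))/6 = (1/6)*(3679/6762) = 3679/40572 ≈ 0.090678)
c(r, o) = 6 + o*r
6237/20774 + c(I, -114)/(18992 - 4529) = 6237/20774 + (6 - 114*3679/40572)/(18992 - 4529) = 6237*(1/20774) + (6 - 69901/6762)/14463 = 6237/20774 - 29329/6762*1/14463 = 6237/20774 - 29329/97798806 = 152340468094/507918098961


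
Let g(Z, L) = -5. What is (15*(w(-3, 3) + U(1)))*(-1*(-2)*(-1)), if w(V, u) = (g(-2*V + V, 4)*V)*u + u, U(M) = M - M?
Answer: -1440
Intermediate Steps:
U(M) = 0
w(V, u) = u - 5*V*u (w(V, u) = (-5*V)*u + u = -5*V*u + u = u - 5*V*u)
(15*(w(-3, 3) + U(1)))*(-1*(-2)*(-1)) = (15*(3*(1 - 5*(-3)) + 0))*(-1*(-2)*(-1)) = (15*(3*(1 + 15) + 0))*(2*(-1)) = (15*(3*16 + 0))*(-2) = (15*(48 + 0))*(-2) = (15*48)*(-2) = 720*(-2) = -1440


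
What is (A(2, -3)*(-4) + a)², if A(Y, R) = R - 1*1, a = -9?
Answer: 49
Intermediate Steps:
A(Y, R) = -1 + R (A(Y, R) = R - 1 = -1 + R)
(A(2, -3)*(-4) + a)² = ((-1 - 3)*(-4) - 9)² = (-4*(-4) - 9)² = (16 - 9)² = 7² = 49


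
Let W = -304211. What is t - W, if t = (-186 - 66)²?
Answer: 367715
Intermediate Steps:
t = 63504 (t = (-252)² = 63504)
t - W = 63504 - 1*(-304211) = 63504 + 304211 = 367715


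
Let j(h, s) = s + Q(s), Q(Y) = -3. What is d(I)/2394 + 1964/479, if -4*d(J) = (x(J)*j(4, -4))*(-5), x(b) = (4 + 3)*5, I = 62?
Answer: 2602927/655272 ≈ 3.9723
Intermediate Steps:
x(b) = 35 (x(b) = 7*5 = 35)
j(h, s) = -3 + s (j(h, s) = s - 3 = -3 + s)
d(J) = -1225/4 (d(J) = -35*(-3 - 4)*(-5)/4 = -35*(-7)*(-5)/4 = -(-245)*(-5)/4 = -¼*1225 = -1225/4)
d(I)/2394 + 1964/479 = -1225/4/2394 + 1964/479 = -1225/4*1/2394 + 1964*(1/479) = -175/1368 + 1964/479 = 2602927/655272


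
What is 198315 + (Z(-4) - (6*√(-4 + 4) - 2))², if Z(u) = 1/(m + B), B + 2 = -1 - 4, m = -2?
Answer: 16063804/81 ≈ 1.9832e+5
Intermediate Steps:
B = -7 (B = -2 + (-1 - 4) = -2 - 5 = -7)
Z(u) = -⅑ (Z(u) = 1/(-2 - 7) = 1/(-9) = -⅑)
198315 + (Z(-4) - (6*√(-4 + 4) - 2))² = 198315 + (-⅑ - (6*√(-4 + 4) - 2))² = 198315 + (-⅑ - (6*√0 - 2))² = 198315 + (-⅑ - (6*0 - 2))² = 198315 + (-⅑ - (0 - 2))² = 198315 + (-⅑ - 1*(-2))² = 198315 + (-⅑ + 2)² = 198315 + (17/9)² = 198315 + 289/81 = 16063804/81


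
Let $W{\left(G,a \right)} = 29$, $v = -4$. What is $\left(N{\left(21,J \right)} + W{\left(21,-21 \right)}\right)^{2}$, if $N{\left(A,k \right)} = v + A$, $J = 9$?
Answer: $2116$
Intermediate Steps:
$N{\left(A,k \right)} = -4 + A$
$\left(N{\left(21,J \right)} + W{\left(21,-21 \right)}\right)^{2} = \left(\left(-4 + 21\right) + 29\right)^{2} = \left(17 + 29\right)^{2} = 46^{2} = 2116$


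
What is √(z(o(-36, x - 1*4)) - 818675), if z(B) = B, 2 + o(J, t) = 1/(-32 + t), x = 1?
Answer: 24*I*√1741110/35 ≈ 904.81*I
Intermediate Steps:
o(J, t) = -2 + 1/(-32 + t)
√(z(o(-36, x - 1*4)) - 818675) = √((65 - 2*(1 - 1*4))/(-32 + (1 - 1*4)) - 818675) = √((65 - 2*(1 - 4))/(-32 + (1 - 4)) - 818675) = √((65 - 2*(-3))/(-32 - 3) - 818675) = √((65 + 6)/(-35) - 818675) = √(-1/35*71 - 818675) = √(-71/35 - 818675) = √(-28653696/35) = 24*I*√1741110/35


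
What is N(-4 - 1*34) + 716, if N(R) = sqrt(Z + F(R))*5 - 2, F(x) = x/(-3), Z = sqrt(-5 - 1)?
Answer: 714 + 5*sqrt(114 + 9*I*sqrt(6))/3 ≈ 731.88 + 1.7127*I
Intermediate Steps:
Z = I*sqrt(6) (Z = sqrt(-6) = I*sqrt(6) ≈ 2.4495*I)
F(x) = -x/3 (F(x) = x*(-1/3) = -x/3)
N(R) = -2 + 5*sqrt(-R/3 + I*sqrt(6)) (N(R) = sqrt(I*sqrt(6) - R/3)*5 - 2 = sqrt(-R/3 + I*sqrt(6))*5 - 2 = 5*sqrt(-R/3 + I*sqrt(6)) - 2 = -2 + 5*sqrt(-R/3 + I*sqrt(6)))
N(-4 - 1*34) + 716 = (-2 + 5*sqrt(-3*(-4 - 1*34) + 9*I*sqrt(6))/3) + 716 = (-2 + 5*sqrt(-3*(-4 - 34) + 9*I*sqrt(6))/3) + 716 = (-2 + 5*sqrt(-3*(-38) + 9*I*sqrt(6))/3) + 716 = (-2 + 5*sqrt(114 + 9*I*sqrt(6))/3) + 716 = 714 + 5*sqrt(114 + 9*I*sqrt(6))/3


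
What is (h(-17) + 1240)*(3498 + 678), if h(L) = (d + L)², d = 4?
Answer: 5883984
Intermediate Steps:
h(L) = (4 + L)²
(h(-17) + 1240)*(3498 + 678) = ((4 - 17)² + 1240)*(3498 + 678) = ((-13)² + 1240)*4176 = (169 + 1240)*4176 = 1409*4176 = 5883984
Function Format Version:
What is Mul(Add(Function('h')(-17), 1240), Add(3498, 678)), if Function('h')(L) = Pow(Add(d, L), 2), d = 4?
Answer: 5883984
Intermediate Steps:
Function('h')(L) = Pow(Add(4, L), 2)
Mul(Add(Function('h')(-17), 1240), Add(3498, 678)) = Mul(Add(Pow(Add(4, -17), 2), 1240), Add(3498, 678)) = Mul(Add(Pow(-13, 2), 1240), 4176) = Mul(Add(169, 1240), 4176) = Mul(1409, 4176) = 5883984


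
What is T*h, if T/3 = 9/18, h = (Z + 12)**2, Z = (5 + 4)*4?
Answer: 3456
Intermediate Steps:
Z = 36 (Z = 9*4 = 36)
h = 2304 (h = (36 + 12)**2 = 48**2 = 2304)
T = 3/2 (T = 3*(9/18) = 3*(9*(1/18)) = 3*(1/2) = 3/2 ≈ 1.5000)
T*h = (3/2)*2304 = 3456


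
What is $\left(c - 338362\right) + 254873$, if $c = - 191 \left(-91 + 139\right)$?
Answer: $-92657$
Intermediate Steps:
$c = -9168$ ($c = \left(-191\right) 48 = -9168$)
$\left(c - 338362\right) + 254873 = \left(-9168 - 338362\right) + 254873 = -347530 + 254873 = -92657$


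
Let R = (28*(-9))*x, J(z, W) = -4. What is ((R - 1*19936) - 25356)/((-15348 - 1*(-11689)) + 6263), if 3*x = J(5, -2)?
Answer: -11239/651 ≈ -17.264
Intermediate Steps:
x = -4/3 (x = (1/3)*(-4) = -4/3 ≈ -1.3333)
R = 336 (R = (28*(-9))*(-4/3) = -252*(-4/3) = 336)
((R - 1*19936) - 25356)/((-15348 - 1*(-11689)) + 6263) = ((336 - 1*19936) - 25356)/((-15348 - 1*(-11689)) + 6263) = ((336 - 19936) - 25356)/((-15348 + 11689) + 6263) = (-19600 - 25356)/(-3659 + 6263) = -44956/2604 = -44956*1/2604 = -11239/651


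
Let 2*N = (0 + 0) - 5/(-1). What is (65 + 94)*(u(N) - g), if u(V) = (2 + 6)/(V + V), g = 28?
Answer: -20988/5 ≈ -4197.6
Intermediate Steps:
N = 5/2 (N = ((0 + 0) - 5/(-1))/2 = (0 - 5*(-1))/2 = (0 + 5)/2 = (1/2)*5 = 5/2 ≈ 2.5000)
u(V) = 4/V (u(V) = 8/((2*V)) = 8*(1/(2*V)) = 4/V)
(65 + 94)*(u(N) - g) = (65 + 94)*(4/(5/2) - 1*28) = 159*(4*(2/5) - 28) = 159*(8/5 - 28) = 159*(-132/5) = -20988/5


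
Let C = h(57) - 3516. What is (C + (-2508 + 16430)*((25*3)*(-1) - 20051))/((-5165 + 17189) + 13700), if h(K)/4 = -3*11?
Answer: -70049455/6431 ≈ -10892.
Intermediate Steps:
h(K) = -132 (h(K) = 4*(-3*11) = 4*(-33) = -132)
C = -3648 (C = -132 - 3516 = -3648)
(C + (-2508 + 16430)*((25*3)*(-1) - 20051))/((-5165 + 17189) + 13700) = (-3648 + (-2508 + 16430)*((25*3)*(-1) - 20051))/((-5165 + 17189) + 13700) = (-3648 + 13922*(75*(-1) - 20051))/(12024 + 13700) = (-3648 + 13922*(-75 - 20051))/25724 = (-3648 + 13922*(-20126))*(1/25724) = (-3648 - 280194172)*(1/25724) = -280197820*1/25724 = -70049455/6431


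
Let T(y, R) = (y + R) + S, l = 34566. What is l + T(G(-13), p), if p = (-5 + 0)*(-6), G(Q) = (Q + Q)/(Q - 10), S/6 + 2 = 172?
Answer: 819194/23 ≈ 35617.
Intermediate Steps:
S = 1020 (S = -12 + 6*172 = -12 + 1032 = 1020)
G(Q) = 2*Q/(-10 + Q) (G(Q) = (2*Q)/(-10 + Q) = 2*Q/(-10 + Q))
p = 30 (p = -5*(-6) = 30)
T(y, R) = 1020 + R + y (T(y, R) = (y + R) + 1020 = (R + y) + 1020 = 1020 + R + y)
l + T(G(-13), p) = 34566 + (1020 + 30 + 2*(-13)/(-10 - 13)) = 34566 + (1020 + 30 + 2*(-13)/(-23)) = 34566 + (1020 + 30 + 2*(-13)*(-1/23)) = 34566 + (1020 + 30 + 26/23) = 34566 + 24176/23 = 819194/23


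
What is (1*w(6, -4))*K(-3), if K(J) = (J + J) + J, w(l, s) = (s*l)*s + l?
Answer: -918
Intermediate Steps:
w(l, s) = l + l*s² (w(l, s) = (l*s)*s + l = l*s² + l = l + l*s²)
K(J) = 3*J (K(J) = 2*J + J = 3*J)
(1*w(6, -4))*K(-3) = (1*(6*(1 + (-4)²)))*(3*(-3)) = (1*(6*(1 + 16)))*(-9) = (1*(6*17))*(-9) = (1*102)*(-9) = 102*(-9) = -918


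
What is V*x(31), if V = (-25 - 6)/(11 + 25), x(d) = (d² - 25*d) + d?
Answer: -6727/36 ≈ -186.86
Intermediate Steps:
x(d) = d² - 24*d
V = -31/36 ≈ -0.86111
V*x(31) = -961*(-24 + 31)/36 = -961*7/36 = -31/36*217 = -6727/36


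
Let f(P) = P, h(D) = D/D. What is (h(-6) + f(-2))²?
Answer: 1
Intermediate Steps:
h(D) = 1
(h(-6) + f(-2))² = (1 - 2)² = (-1)² = 1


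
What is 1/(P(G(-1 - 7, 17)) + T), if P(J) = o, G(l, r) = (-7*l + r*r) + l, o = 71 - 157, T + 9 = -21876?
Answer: -1/21971 ≈ -4.5515e-5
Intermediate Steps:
T = -21885 (T = -9 - 21876 = -21885)
o = -86
G(l, r) = r² - 6*l (G(l, r) = (-7*l + r²) + l = (r² - 7*l) + l = r² - 6*l)
P(J) = -86
1/(P(G(-1 - 7, 17)) + T) = 1/(-86 - 21885) = 1/(-21971) = -1/21971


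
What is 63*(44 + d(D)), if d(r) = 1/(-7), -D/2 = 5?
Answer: 2763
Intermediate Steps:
D = -10 (D = -2*5 = -10)
d(r) = -⅐
63*(44 + d(D)) = 63*(44 - ⅐) = 63*(307/7) = 2763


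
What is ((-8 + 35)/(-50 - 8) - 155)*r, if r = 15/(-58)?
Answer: 135255/3364 ≈ 40.207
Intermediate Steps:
r = -15/58 (r = 15*(-1/58) = -15/58 ≈ -0.25862)
((-8 + 35)/(-50 - 8) - 155)*r = ((-8 + 35)/(-50 - 8) - 155)*(-15/58) = (27/(-58) - 155)*(-15/58) = (27*(-1/58) - 155)*(-15/58) = (-27/58 - 155)*(-15/58) = -9017/58*(-15/58) = 135255/3364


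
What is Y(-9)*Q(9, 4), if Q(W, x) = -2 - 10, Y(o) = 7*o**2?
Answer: -6804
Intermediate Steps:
Q(W, x) = -12
Y(-9)*Q(9, 4) = (7*(-9)**2)*(-12) = (7*81)*(-12) = 567*(-12) = -6804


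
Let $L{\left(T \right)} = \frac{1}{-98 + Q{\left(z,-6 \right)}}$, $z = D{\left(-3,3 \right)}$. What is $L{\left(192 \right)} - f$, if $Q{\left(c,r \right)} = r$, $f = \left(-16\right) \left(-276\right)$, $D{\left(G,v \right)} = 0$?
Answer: $- \frac{459265}{104} \approx -4416.0$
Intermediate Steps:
$z = 0$
$f = 4416$
$L{\left(T \right)} = - \frac{1}{104}$ ($L{\left(T \right)} = \frac{1}{-98 - 6} = \frac{1}{-104} = - \frac{1}{104}$)
$L{\left(192 \right)} - f = - \frac{1}{104} - 4416 = - \frac{459265}{104}$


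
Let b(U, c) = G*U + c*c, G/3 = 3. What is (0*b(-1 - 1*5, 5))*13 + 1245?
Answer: 1245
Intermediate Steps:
G = 9 (G = 3*3 = 9)
b(U, c) = c**2 + 9*U (b(U, c) = 9*U + c*c = 9*U + c**2 = c**2 + 9*U)
(0*b(-1 - 1*5, 5))*13 + 1245 = (0*(5**2 + 9*(-1 - 1*5)))*13 + 1245 = (0*(25 + 9*(-1 - 5)))*13 + 1245 = (0*(25 + 9*(-6)))*13 + 1245 = (0*(25 - 54))*13 + 1245 = (0*(-29))*13 + 1245 = 0*13 + 1245 = 0 + 1245 = 1245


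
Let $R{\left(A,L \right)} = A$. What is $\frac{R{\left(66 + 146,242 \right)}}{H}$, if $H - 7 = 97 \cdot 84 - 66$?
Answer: $\frac{212}{8089} \approx 0.026208$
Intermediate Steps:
$H = 8089$ ($H = 7 + \left(97 \cdot 84 - 66\right) = 7 + \left(8148 - 66\right) = 7 + 8082 = 8089$)
$\frac{R{\left(66 + 146,242 \right)}}{H} = \frac{66 + 146}{8089} = 212 \cdot \frac{1}{8089} = \frac{212}{8089}$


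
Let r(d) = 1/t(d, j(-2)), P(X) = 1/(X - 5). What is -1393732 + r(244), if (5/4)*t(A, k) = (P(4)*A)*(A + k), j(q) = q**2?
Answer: -337350043141/242048 ≈ -1.3937e+6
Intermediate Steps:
P(X) = 1/(-5 + X)
t(A, k) = -4*A*(A + k)/5 (t(A, k) = 4*((A/(-5 + 4))*(A + k))/5 = 4*((A/(-1))*(A + k))/5 = 4*((-A)*(A + k))/5 = 4*(-A*(A + k))/5 = -4*A*(A + k)/5)
r(d) = -5/(4*d*(4 + d)) (r(d) = 1/(-4*d*(d + (-2)**2)/5) = 1/(-4*d*(d + 4)/5) = 1/(-4*d*(4 + d)/5) = -5/(4*d*(4 + d)))
-1393732 + r(244) = -1393732 - 5/4/(244*(4 + 244)) = -1393732 - 5/4*1/244/248 = -1393732 - 5/4*1/244*1/248 = -1393732 - 5/242048 = -337350043141/242048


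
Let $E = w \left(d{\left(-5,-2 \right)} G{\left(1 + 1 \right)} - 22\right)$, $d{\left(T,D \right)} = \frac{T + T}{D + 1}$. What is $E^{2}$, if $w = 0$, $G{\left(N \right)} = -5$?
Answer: $0$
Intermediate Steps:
$d{\left(T,D \right)} = \frac{2 T}{1 + D}$
$E = 0$ ($E = 0 \left(2 \left(-5\right) \frac{1}{1 - 2} \left(-5\right) - 22\right) = 0 \left(2 \left(-5\right) \frac{1}{-1} \left(-5\right) - 22\right) = 0 \left(2 \left(-5\right) \left(-1\right) \left(-5\right) - 22\right) = 0 \left(10 \left(-5\right) - 22\right) = 0 \left(-50 - 22\right) = 0 \left(-72\right) = 0$)
$E^{2} = 0^{2} = 0$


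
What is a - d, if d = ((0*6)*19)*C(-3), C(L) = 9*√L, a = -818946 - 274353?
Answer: -1093299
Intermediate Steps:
a = -1093299
d = 0 (d = ((0*6)*19)*(9*√(-3)) = (0*19)*(9*(I*√3)) = 0*(9*I*√3) = 0)
a - d = -1093299 - 1*0 = -1093299 + 0 = -1093299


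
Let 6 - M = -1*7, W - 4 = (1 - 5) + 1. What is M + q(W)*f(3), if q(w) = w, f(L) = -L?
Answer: 10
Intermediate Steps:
W = 1 (W = 4 + ((1 - 5) + 1) = 4 + (-4 + 1) = 4 - 3 = 1)
M = 13 (M = 6 - (-1)*7 = 6 - 1*(-7) = 6 + 7 = 13)
M + q(W)*f(3) = 13 + 1*(-1*3) = 13 + 1*(-3) = 13 - 3 = 10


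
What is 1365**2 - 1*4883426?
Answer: -3020201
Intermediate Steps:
1365**2 - 1*4883426 = 1863225 - 4883426 = -3020201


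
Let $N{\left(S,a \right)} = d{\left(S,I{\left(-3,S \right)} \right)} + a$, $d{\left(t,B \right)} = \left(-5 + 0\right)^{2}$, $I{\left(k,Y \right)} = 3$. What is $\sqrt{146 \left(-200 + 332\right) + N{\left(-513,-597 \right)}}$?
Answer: $10 \sqrt{187} \approx 136.75$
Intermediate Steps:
$d{\left(t,B \right)} = 25$ ($d{\left(t,B \right)} = \left(-5\right)^{2} = 25$)
$N{\left(S,a \right)} = 25 + a$
$\sqrt{146 \left(-200 + 332\right) + N{\left(-513,-597 \right)}} = \sqrt{146 \left(-200 + 332\right) + \left(25 - 597\right)} = \sqrt{146 \cdot 132 - 572} = \sqrt{19272 - 572} = \sqrt{18700} = 10 \sqrt{187}$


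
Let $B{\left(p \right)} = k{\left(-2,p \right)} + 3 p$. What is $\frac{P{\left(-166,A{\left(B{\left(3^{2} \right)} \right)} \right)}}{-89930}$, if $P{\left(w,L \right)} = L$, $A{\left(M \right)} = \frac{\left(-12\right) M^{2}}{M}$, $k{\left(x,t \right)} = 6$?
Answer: $\frac{198}{44965} \approx 0.0044034$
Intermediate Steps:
$B{\left(p \right)} = 6 + 3 p$
$A{\left(M \right)} = - 12 M$
$\frac{P{\left(-166,A{\left(B{\left(3^{2} \right)} \right)} \right)}}{-89930} = \frac{\left(-12\right) \left(6 + 3 \cdot 3^{2}\right)}{-89930} = - 12 \left(6 + 3 \cdot 9\right) \left(- \frac{1}{89930}\right) = - 12 \left(6 + 27\right) \left(- \frac{1}{89930}\right) = \left(-12\right) 33 \left(- \frac{1}{89930}\right) = \left(-396\right) \left(- \frac{1}{89930}\right) = \frac{198}{44965}$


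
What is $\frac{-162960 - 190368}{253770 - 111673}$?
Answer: $- \frac{353328}{142097} \approx -2.4865$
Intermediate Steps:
$\frac{-162960 - 190368}{253770 - 111673} = - \frac{353328}{142097}$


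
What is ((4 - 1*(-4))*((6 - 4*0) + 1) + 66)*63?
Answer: 7686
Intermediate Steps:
((4 - 1*(-4))*((6 - 4*0) + 1) + 66)*63 = ((4 + 4)*((6 + 0) + 1) + 66)*63 = (8*(6 + 1) + 66)*63 = (8*7 + 66)*63 = (56 + 66)*63 = 122*63 = 7686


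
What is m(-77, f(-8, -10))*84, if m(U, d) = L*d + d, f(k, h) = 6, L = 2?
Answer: 1512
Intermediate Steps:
m(U, d) = 3*d (m(U, d) = 2*d + d = 3*d)
m(-77, f(-8, -10))*84 = (3*6)*84 = 18*84 = 1512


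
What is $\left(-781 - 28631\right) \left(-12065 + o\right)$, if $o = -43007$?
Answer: $1619777664$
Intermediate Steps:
$\left(-781 - 28631\right) \left(-12065 + o\right) = \left(-781 - 28631\right) \left(-12065 - 43007\right) = \left(-29412\right) \left(-55072\right) = 1619777664$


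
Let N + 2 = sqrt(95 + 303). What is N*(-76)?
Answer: 152 - 76*sqrt(398) ≈ -1364.2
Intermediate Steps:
N = -2 + sqrt(398) (N = -2 + sqrt(95 + 303) = -2 + sqrt(398) ≈ 17.950)
N*(-76) = (-2 + sqrt(398))*(-76) = 152 - 76*sqrt(398)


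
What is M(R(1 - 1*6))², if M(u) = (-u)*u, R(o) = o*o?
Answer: 390625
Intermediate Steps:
R(o) = o²
M(u) = -u²
M(R(1 - 1*6))² = (-((1 - 1*6)²)²)² = (-((1 - 6)²)²)² = (-((-5)²)²)² = (-1*25²)² = (-1*625)² = (-625)² = 390625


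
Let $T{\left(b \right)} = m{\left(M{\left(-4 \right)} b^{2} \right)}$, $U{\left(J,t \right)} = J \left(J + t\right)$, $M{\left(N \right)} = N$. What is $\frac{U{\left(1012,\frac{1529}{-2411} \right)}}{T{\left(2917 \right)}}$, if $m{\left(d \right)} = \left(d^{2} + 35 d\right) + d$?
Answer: $\frac{616915959}{698236357248582080} \approx 8.8353 \cdot 10^{-10}$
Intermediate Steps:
$m{\left(d \right)} = d^{2} + 36 d$
$T{\left(b \right)} = - 4 b^{2} \left(36 - 4 b^{2}\right)$
$\frac{U{\left(1012,\frac{1529}{-2411} \right)}}{T{\left(2917 \right)}} = \frac{1012 \left(1012 + \frac{1529}{-2411}\right)}{16 \cdot 2917^{2} \left(-9 + 2917^{2}\right)} = \frac{1012 \left(1012 + 1529 \left(- \frac{1}{2411}\right)\right)}{16 \cdot 8508889 \left(-9 + 8508889\right)} = \frac{1012 \left(1012 - \frac{1529}{2411}\right)}{16 \cdot 8508889 \cdot 8508880} = \frac{1012 \cdot \frac{2438403}{2411}}{1158417846949120} = \frac{2467663836}{2411} \cdot \frac{1}{1158417846949120} = \frac{616915959}{698236357248582080}$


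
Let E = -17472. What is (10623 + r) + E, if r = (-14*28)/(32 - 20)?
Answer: -20645/3 ≈ -6881.7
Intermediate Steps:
r = -98/3 (r = -392/12 = -392*1/12 = -98/3 ≈ -32.667)
(10623 + r) + E = (10623 - 98/3) - 17472 = 31771/3 - 17472 = -20645/3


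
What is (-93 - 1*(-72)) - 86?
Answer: -107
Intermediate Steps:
(-93 - 1*(-72)) - 86 = (-93 + 72) - 86 = -21 - 86 = -107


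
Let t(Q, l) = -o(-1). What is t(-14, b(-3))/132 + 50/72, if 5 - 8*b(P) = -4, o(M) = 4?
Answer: 263/396 ≈ 0.66414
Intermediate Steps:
b(P) = 9/8 (b(P) = 5/8 - 1/8*(-4) = 5/8 + 1/2 = 9/8)
t(Q, l) = -4 (t(Q, l) = -1*4 = -4)
t(-14, b(-3))/132 + 50/72 = -4/132 + 50/72 = -4*1/132 + 50*(1/72) = -1/33 + 25/36 = 263/396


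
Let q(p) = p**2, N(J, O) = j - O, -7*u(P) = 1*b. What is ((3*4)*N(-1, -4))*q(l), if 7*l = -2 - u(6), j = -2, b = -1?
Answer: 5400/2401 ≈ 2.2491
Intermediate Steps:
u(P) = 1/7 (u(P) = -(-1)/7 = -1/7*(-1) = 1/7)
N(J, O) = -2 - O
l = -15/49 (l = (-2 - 1*1/7)/7 = (-2 - 1/7)/7 = (1/7)*(-15/7) = -15/49 ≈ -0.30612)
((3*4)*N(-1, -4))*q(l) = ((3*4)*(-2 - 1*(-4)))*(-15/49)**2 = (12*(-2 + 4))*(225/2401) = (12*2)*(225/2401) = 24*(225/2401) = 5400/2401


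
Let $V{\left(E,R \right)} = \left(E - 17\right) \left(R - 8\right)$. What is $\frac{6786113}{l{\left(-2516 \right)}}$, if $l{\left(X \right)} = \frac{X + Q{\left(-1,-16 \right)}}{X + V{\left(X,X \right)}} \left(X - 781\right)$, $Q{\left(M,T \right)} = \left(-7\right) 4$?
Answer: $\frac{774438001673}{149778} \approx 5.1706 \cdot 10^{6}$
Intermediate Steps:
$Q{\left(M,T \right)} = -28$
$V{\left(E,R \right)} = \left(-17 + E\right) \left(-8 + R\right)$
$l{\left(X \right)} = \frac{\left(-781 + X\right) \left(-28 + X\right)}{136 + X^{2} - 24 X}$ ($l{\left(X \right)} = \frac{X - 28}{X + \left(136 - 17 X - 8 X + X X\right)} \left(X - 781\right) = \frac{-28 + X}{X + \left(136 - 17 X - 8 X + X^{2}\right)} \left(-781 + X\right) = \frac{-28 + X}{X + \left(136 + X^{2} - 25 X\right)} \left(-781 + X\right) = \frac{-28 + X}{136 + X^{2} - 24 X} \left(-781 + X\right) = \frac{\left(-781 + X\right) \left(-28 + X\right)}{136 + X^{2} - 24 X}$)
$\frac{6786113}{l{\left(-2516 \right)}} = \frac{6786113}{\frac{1}{136 + \left(-2516\right)^{2} - -60384} \left(21868 + \left(-2516\right)^{2} - -2035444\right)} = \frac{6786113}{\frac{1}{136 + 6330256 + 60384} \left(21868 + 6330256 + 2035444\right)} = \frac{6786113}{\frac{1}{6390776} \cdot 8387568} = \frac{6786113}{\frac{149778}{114121}} = 6786113 \cdot \frac{114121}{149778} = \frac{774438001673}{149778}$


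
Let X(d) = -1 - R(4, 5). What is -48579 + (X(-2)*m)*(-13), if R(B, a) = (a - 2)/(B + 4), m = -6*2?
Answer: -97587/2 ≈ -48794.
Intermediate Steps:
m = -12
R(B, a) = (-2 + a)/(4 + B)
X(d) = -11/8 (X(d) = -1 - (-2 + 5)/(4 + 4) = -1 - 3/8 = -11/8)
-48579 + (X(-2)*m)*(-13) = -48579 - 11/8*(-12)*(-13) = -48579 + (33/2)*(-13) = -48579 - 429/2 = -97587/2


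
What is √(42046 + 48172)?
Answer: √90218 ≈ 300.36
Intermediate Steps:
√(42046 + 48172) = √90218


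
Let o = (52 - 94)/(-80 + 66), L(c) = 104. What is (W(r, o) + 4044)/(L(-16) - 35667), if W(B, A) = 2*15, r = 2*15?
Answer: -4074/35563 ≈ -0.11456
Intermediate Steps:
r = 30
o = 3 (o = -42/(-14) = -42*(-1/14) = 3)
W(B, A) = 30
(W(r, o) + 4044)/(L(-16) - 35667) = (30 + 4044)/(104 - 35667) = 4074/(-35563) = 4074*(-1/35563) = -4074/35563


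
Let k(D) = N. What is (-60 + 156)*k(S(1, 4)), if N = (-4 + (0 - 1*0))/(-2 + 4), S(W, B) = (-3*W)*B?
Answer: -192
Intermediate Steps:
S(W, B) = -3*B*W
N = -2 (N = (-4 + (0 + 0))/2 = (-4 + 0)*(½) = -4*½ = -2)
k(D) = -2
(-60 + 156)*k(S(1, 4)) = (-60 + 156)*(-2) = 96*(-2) = -192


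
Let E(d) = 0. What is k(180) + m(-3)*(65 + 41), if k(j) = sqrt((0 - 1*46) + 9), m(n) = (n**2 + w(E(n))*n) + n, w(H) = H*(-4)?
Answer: 636 + I*sqrt(37) ≈ 636.0 + 6.0828*I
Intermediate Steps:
w(H) = -4*H
m(n) = n + n**2 (m(n) = (n**2 + (-4*0)*n) + n = (n**2 + 0*n) + n = (n**2 + 0) + n = n**2 + n = n + n**2)
k(j) = I*sqrt(37) (k(j) = sqrt((0 - 46) + 9) = sqrt(-46 + 9) = sqrt(-37) = I*sqrt(37))
k(180) + m(-3)*(65 + 41) = I*sqrt(37) + (-3*(1 - 3))*(65 + 41) = I*sqrt(37) - 3*(-2)*106 = I*sqrt(37) + 6*106 = I*sqrt(37) + 636 = 636 + I*sqrt(37)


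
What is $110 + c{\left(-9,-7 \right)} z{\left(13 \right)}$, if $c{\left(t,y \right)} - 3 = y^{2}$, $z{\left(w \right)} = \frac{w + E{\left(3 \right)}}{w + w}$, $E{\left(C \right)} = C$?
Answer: $142$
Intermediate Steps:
$z{\left(w \right)} = \frac{3 + w}{2 w}$ ($z{\left(w \right)} = \frac{w + 3}{w + w} = \frac{3 + w}{2 w}$)
$c{\left(t,y \right)} = 3 + y^{2}$
$110 + c{\left(-9,-7 \right)} z{\left(13 \right)} = 110 + \left(3 + \left(-7\right)^{2}\right) \frac{3 + 13}{2 \cdot 13} = 110 + \left(3 + 49\right) \frac{1}{2} \cdot \frac{1}{13} \cdot 16 = 110 + 52 \cdot \frac{8}{13} = 110 + 32 = 142$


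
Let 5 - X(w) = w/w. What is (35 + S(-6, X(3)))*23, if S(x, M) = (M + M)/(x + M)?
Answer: 713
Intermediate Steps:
X(w) = 4 (X(w) = 5 - w/w = 5 - 1*1 = 5 - 1 = 4)
S(x, M) = 2*M/(M + x) (S(x, M) = (2*M)/(M + x) = 2*M/(M + x))
(35 + S(-6, X(3)))*23 = (35 + 2*4/(4 - 6))*23 = (35 + 2*4/(-2))*23 = (35 + 2*4*(-½))*23 = (35 - 4)*23 = 31*23 = 713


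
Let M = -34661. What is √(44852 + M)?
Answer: √10191 ≈ 100.95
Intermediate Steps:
√(44852 + M) = √(44852 - 34661) = √10191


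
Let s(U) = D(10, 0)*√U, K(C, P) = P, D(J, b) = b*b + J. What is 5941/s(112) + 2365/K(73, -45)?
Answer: -473/9 + 5941*√7/280 ≈ 3.5816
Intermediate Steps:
D(J, b) = J + b² (D(J, b) = b² + J = J + b²)
s(U) = 10*√U (s(U) = (10 + 0²)*√U = (10 + 0)*√U = 10*√U)
5941/s(112) + 2365/K(73, -45) = 5941/((10*√112)) + 2365/(-45) = 5941/((10*(4*√7))) + 2365*(-1/45) = 5941/((40*√7)) - 473/9 = 5941*(√7/280) - 473/9 = 5941*√7/280 - 473/9 = -473/9 + 5941*√7/280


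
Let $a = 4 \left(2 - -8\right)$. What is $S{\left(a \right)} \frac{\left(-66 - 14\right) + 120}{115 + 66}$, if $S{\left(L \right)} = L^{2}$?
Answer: $\frac{64000}{181} \approx 353.59$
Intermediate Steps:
$a = 40$ ($a = 4 \left(2 + 8\right) = 4 \cdot 10 = 40$)
$S{\left(a \right)} \frac{\left(-66 - 14\right) + 120}{115 + 66} = 40^{2} \frac{\left(-66 - 14\right) + 120}{115 + 66} = 1600 \frac{\left(-66 - 14\right) + 120}{181} = 1600 \left(-80 + 120\right) \frac{1}{181} = 1600 \cdot 40 \cdot \frac{1}{181} = 1600 \cdot \frac{40}{181} = \frac{64000}{181}$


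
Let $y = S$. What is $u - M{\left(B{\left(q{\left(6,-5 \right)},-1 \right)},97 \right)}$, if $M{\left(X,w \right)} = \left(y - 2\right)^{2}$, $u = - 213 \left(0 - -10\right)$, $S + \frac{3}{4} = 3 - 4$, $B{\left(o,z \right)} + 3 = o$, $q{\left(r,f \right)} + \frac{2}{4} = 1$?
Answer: $- \frac{34305}{16} \approx -2144.1$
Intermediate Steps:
$q{\left(r,f \right)} = \frac{1}{2}$ ($q{\left(r,f \right)} = - \frac{1}{2} + 1 = \frac{1}{2}$)
$B{\left(o,z \right)} = -3 + o$
$S = - \frac{7}{4}$ ($S = - \frac{3}{4} + \left(3 - 4\right) = - \frac{3}{4} - 1 = - \frac{7}{4} \approx -1.75$)
$u = -2130$ ($u = - 213 \left(0 + 10\right) = \left(-213\right) 10 = -2130$)
$y = - \frac{7}{4} \approx -1.75$
$M{\left(X,w \right)} = \frac{225}{16}$ ($M{\left(X,w \right)} = \left(- \frac{7}{4} - 2\right)^{2} = \left(- \frac{15}{4}\right)^{2} = \frac{225}{16}$)
$u - M{\left(B{\left(q{\left(6,-5 \right)},-1 \right)},97 \right)} = -2130 - \frac{225}{16} = - \frac{34305}{16}$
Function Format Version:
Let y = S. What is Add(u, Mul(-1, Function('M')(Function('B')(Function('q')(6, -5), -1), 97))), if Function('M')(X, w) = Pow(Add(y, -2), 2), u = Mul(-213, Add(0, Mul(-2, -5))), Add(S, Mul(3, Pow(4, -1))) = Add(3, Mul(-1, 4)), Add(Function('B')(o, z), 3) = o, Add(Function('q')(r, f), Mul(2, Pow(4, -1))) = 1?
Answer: Rational(-34305, 16) ≈ -2144.1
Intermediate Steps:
Function('q')(r, f) = Rational(1, 2) (Function('q')(r, f) = Add(Rational(-1, 2), 1) = Rational(1, 2))
Function('B')(o, z) = Add(-3, o)
S = Rational(-7, 4) (S = Add(Rational(-3, 4), Add(3, Mul(-1, 4))) = Add(Rational(-3, 4), Add(3, -4)) = Add(Rational(-3, 4), -1) = Rational(-7, 4) ≈ -1.7500)
u = -2130 (u = Mul(-213, Add(0, 10)) = Mul(-213, 10) = -2130)
y = Rational(-7, 4) ≈ -1.7500
Function('M')(X, w) = Rational(225, 16) (Function('M')(X, w) = Pow(Add(Rational(-7, 4), -2), 2) = Pow(Rational(-15, 4), 2) = Rational(225, 16))
Add(u, Mul(-1, Function('M')(Function('B')(Function('q')(6, -5), -1), 97))) = Add(-2130, Mul(-1, Rational(225, 16))) = Add(-2130, Rational(-225, 16)) = Rational(-34305, 16)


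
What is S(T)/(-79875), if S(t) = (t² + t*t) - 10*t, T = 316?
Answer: -196552/79875 ≈ -2.4607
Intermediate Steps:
S(t) = -10*t + 2*t² (S(t) = (t² + t²) - 10*t = 2*t² - 10*t = -10*t + 2*t²)
S(T)/(-79875) = (2*316*(-5 + 316))/(-79875) = (2*316*311)*(-1/79875) = 196552*(-1/79875) = -196552/79875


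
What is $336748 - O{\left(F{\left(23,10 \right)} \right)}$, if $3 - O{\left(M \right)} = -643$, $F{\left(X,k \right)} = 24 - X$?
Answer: $336102$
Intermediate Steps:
$O{\left(M \right)} = 646$ ($O{\left(M \right)} = 3 - -643 = 3 + 643 = 646$)
$336748 - O{\left(F{\left(23,10 \right)} \right)} = 336748 - 646 = 336102$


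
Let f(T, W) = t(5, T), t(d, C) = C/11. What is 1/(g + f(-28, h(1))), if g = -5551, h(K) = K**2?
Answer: -11/61089 ≈ -0.00018007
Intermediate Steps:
t(d, C) = C/11 (t(d, C) = C*(1/11) = C/11)
f(T, W) = T/11
1/(g + f(-28, h(1))) = 1/(-5551 + (1/11)*(-28)) = 1/(-5551 - 28/11) = 1/(-61089/11) = -11/61089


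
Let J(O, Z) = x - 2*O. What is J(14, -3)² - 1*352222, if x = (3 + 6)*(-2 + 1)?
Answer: -350853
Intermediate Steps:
x = -9 (x = 9*(-1) = -9)
J(O, Z) = -9 - 2*O
J(14, -3)² - 1*352222 = (-9 - 2*14)² - 1*352222 = (-9 - 28)² - 352222 = (-37)² - 352222 = 1369 - 352222 = -350853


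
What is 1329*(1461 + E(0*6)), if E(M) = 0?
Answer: 1941669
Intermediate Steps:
1329*(1461 + E(0*6)) = 1329*(1461 + 0) = 1329*1461 = 1941669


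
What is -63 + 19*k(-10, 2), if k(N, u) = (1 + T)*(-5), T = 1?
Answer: -253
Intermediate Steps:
k(N, u) = -10 (k(N, u) = (1 + 1)*(-5) = 2*(-5) = -10)
-63 + 19*k(-10, 2) = -63 + 19*(-10) = -63 - 190 = -253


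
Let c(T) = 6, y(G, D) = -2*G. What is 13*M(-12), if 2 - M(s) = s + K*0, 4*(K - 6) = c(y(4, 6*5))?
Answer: 182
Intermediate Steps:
K = 15/2 (K = 6 + (¼)*6 = 6 + 3/2 = 15/2 ≈ 7.5000)
M(s) = 2 - s (M(s) = 2 - (s + (15/2)*0) = 2 - (s + 0) = 2 - s)
13*M(-12) = 13*(2 - 1*(-12)) = 13*(2 + 12) = 13*14 = 182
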